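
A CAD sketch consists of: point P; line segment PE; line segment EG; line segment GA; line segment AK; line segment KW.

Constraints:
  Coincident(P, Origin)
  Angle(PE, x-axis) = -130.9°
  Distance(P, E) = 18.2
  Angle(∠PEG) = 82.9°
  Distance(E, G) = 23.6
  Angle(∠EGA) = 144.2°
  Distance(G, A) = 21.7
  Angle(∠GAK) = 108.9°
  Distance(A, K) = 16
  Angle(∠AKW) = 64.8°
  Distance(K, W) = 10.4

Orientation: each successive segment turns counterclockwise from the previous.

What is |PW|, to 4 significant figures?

26.75

P is at the origin; PE runs at -130.9° with length 18.2, so E = (-11.92, -13.76). ∠PEG = 82.9° gives EG at -33.80° from the x-axis; with |EG| = 23.6, G = (7.695, -26.89). ∠EGA = 144.2° gives GA at 2.000° from the x-axis; with |GA| = 21.7, A = (29.38, -26.13). ∠GAK = 108.9° gives AK at 73.10° from the x-axis; with |AK| = 16.0, K = (34.03, -10.82). ∠AKW = 64.8° gives KW at -171.7° from the x-axis; with |KW| = 10.4, W = (23.74, -12.32). Then |PW| = |W − P| = 26.75.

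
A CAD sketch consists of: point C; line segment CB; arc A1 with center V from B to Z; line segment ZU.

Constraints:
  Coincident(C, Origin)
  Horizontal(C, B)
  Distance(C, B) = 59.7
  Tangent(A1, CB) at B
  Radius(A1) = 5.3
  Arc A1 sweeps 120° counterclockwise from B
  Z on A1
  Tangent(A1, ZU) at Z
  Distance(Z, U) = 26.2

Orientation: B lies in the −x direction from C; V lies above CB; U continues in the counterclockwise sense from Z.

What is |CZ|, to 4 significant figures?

55.68

C is at the origin; C and B share the same y with |CB| = 59.7 and B on the −x side, so B = (-59.70, 0.000). Since A1 is tangent to CB there, VB ⟂ CB, so V = B + (0, 5.3) = (-59.70, 5.300). On A1, B sits at bearing -90° from V; a 120° counterclockwise sweep puts Z at bearing 30°, so Z = V + 5.3·(cos 30°, sin 30°) = (-55.11, 7.950). Then |CZ| = |Z − C| = 55.68.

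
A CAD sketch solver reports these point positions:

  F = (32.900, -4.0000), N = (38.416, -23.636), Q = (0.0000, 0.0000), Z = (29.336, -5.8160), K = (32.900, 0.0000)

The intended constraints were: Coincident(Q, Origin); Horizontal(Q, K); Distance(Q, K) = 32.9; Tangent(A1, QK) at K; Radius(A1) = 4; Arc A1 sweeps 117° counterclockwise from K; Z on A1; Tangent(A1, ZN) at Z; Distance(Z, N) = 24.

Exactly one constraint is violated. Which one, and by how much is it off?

Distance(Z, N) = 24 — off by 4.00.

Q = (0.00, 0.00) ✓; Q.y = 0.00, K.y = 0.00 ✓; |QK| = 32.90 ✓; ∠(FK, KQ) = 90.00° ✓; |FK| = 4.000 ✓; bearing(F→Z) − bearing(F→K) = 117.0° ✓; |FZ| = 4.000 ✓; ∠(FZ, ZN) = 90.00° ✓; |ZN| = 20.00 ✗.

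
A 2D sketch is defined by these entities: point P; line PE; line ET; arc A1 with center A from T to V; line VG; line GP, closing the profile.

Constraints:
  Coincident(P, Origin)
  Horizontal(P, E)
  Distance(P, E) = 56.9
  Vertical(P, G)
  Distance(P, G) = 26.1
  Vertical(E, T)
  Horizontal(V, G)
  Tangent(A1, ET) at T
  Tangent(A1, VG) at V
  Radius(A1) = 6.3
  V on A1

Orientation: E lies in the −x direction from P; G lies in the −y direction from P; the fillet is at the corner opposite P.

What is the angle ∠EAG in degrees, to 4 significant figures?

114.7°

PG is vertical with |PG| = 26.1 and G on the −y side, so G = (0.000, -26.10). The virtual corner opposite P is at (-56.90, -26.10). Since A1 is tangent to ET there, AT ⟂ ET and since A1 is tangent to VG there, AV ⟂ VG, with radius 6.3, so the center A sits 6.3 in from both sides at A = (-50.60, -19.80). Then cos ∠EAG = AE·AG / (|AE||AG|), giving 114.7°.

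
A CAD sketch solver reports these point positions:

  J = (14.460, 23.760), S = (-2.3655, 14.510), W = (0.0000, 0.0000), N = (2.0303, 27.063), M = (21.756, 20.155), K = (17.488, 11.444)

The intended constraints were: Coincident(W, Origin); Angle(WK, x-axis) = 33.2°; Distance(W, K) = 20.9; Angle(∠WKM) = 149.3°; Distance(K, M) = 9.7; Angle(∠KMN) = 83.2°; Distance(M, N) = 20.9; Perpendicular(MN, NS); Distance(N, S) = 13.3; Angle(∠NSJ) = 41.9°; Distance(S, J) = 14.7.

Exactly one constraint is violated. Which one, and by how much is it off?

Distance(S, J) = 14.7 — off by 4.50.

W = (0.00, 0.00) ✓; WK at 33.20° ✓; |WK| = 20.90 ✓; ∠WKM = 149.3° ✓; |KM| = 9.700 ✓; ∠KMN = 83.20° ✓; |MN| = 20.90 ✓; ∠(MN, NS) = 90.00° ✓; |NS| = 13.30 ✓; ∠NSJ = 41.90° ✓; |SJ| = 19.20 ✗.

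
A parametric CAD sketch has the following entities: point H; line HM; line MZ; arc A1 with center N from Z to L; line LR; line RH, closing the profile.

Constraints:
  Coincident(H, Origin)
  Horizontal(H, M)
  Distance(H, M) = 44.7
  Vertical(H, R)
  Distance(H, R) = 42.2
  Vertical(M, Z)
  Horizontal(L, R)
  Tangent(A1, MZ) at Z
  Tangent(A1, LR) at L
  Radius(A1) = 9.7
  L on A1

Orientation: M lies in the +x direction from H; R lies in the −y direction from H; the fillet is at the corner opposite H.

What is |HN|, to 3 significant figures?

47.8

H is at the origin; HM is horizontal with |HM| = 44.7 and M on the +x side, so M = (44.7, 0.00). HR is vertical with |HR| = 42.2 and R on the −y side, so R = (0.00, -42.2). The virtual corner opposite H is at (44.7, -42.2). Tangency of A1 to MZ means the radius NZ is perpendicular to MZ and since A1 is tangent to LR there, NL ⟂ LR, with radius 9.7, so the center N sits 9.7 in from both sides at N = (35.0, -32.5). Then |HN| = |N − H| = 47.8.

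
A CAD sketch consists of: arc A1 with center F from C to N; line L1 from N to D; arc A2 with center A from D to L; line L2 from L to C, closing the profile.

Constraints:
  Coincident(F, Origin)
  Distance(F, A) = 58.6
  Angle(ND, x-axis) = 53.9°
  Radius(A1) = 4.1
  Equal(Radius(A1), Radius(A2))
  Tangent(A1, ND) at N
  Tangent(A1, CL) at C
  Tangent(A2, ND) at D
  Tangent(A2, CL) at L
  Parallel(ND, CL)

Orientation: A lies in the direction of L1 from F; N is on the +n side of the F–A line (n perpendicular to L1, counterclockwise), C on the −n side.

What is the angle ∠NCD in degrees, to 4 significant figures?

82.03°

The slot axis is L1's direction at 53.9°, so u = (cos 53.9°, sin 53.9°) = (0.5892, 0.8080) and n = (−sin 53.9°, cos 53.9°) = (-0.8080, 0.5892). F is at the origin and A lies 58.6 along u from F, so A = 58.6·u = (34.53, 47.35). Tangency of A1 to both parallel lines with radius 4.1 puts N and C at F ± 4.1·n: N = (-3.313, 2.416), C = (3.313, -2.416). Equal radii place D and L the same way about A: D = A + 4.1·n = (31.21, 49.76), L = A − 4.1·n = (37.84, 44.93). Then cos ∠NCD = CN·CD / (|CN||CD|), giving 82.03°.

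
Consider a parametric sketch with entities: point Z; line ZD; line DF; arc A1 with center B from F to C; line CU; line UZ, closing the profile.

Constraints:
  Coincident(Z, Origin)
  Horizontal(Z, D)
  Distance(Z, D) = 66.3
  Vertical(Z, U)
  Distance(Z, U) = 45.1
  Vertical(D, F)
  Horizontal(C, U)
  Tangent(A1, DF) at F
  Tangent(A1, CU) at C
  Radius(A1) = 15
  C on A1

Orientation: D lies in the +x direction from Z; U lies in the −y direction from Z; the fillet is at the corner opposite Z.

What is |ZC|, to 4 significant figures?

68.31

Z is at the origin; ZD is horizontal with |ZD| = 66.3 and D on the +x side, so D = (66.30, 0.000). ZU is vertical with |ZU| = 45.1 and U on the −y side, so U = (0.000, -45.10). The virtual corner opposite Z is at (66.30, -45.10). Since A1 is tangent to DF there, BF ⟂ DF and A1 meets CU tangentially, so BC is at right angles to CU, with radius 15.0, so the center B sits 15.0 in from both sides at B = (51.30, -30.10). That places the tangent points at F = (66.30, -30.10) on DF and C = (51.30, -45.10) on CU. Then |ZC| = |C − Z| = 68.31.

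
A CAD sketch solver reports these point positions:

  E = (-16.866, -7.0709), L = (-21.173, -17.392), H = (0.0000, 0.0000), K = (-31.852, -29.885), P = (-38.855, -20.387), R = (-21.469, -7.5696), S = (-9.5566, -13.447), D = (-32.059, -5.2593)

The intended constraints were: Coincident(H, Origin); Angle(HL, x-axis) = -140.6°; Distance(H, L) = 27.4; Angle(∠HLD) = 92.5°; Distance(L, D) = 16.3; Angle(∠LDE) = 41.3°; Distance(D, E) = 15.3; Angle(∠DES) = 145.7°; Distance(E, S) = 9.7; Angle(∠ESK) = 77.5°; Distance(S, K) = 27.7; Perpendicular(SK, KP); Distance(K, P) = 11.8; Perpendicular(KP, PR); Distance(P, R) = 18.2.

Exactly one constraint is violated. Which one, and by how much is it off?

Distance(P, R) = 18.2 — off by 3.40.

H = (0.00, 0.00) ✓; HL at -140.6° ✓; |HL| = 27.40 ✓; ∠HLD = 92.50° ✓; |LD| = 16.30 ✓; ∠LDE = 41.30° ✓; |DE| = 15.30 ✓; ∠DES = 145.7° ✓; |ES| = 9.700 ✓; ∠ESK = 77.50° ✓; |SK| = 27.70 ✓; ∠(SK, KP) = 90.00° ✓; |KP| = 11.80 ✓; ∠(KP, PR) = 90.00° ✓; |PR| = 21.60 ✗.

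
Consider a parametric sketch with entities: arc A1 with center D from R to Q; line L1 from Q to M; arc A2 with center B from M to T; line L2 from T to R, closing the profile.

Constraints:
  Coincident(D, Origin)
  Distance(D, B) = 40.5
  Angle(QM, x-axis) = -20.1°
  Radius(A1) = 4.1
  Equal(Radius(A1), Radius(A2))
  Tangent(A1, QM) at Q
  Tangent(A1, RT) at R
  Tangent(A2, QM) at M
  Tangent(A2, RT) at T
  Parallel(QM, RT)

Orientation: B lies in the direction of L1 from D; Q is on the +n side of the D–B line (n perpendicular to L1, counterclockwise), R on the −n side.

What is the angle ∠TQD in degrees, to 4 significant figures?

78.55°

Tangency of A1 to both parallel lines with radius 4.1 puts Q and R at D ± 4.1·n: Q = (1.409, 3.850), R = (-1.409, -3.850). Equal radii place M and T the same way about B: M = B + 4.1·n = (39.44, -10.07), T = B − 4.1·n = (36.62, -17.77). Then cos ∠TQD = QT·QD / (|QT||QD|), giving 78.55°.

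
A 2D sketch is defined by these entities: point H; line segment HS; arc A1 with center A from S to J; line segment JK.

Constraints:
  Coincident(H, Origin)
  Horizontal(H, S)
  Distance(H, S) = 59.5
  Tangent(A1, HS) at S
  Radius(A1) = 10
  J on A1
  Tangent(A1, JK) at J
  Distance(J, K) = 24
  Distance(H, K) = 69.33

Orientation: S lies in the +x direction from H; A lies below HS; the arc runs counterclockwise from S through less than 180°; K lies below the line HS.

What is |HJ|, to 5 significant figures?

52.083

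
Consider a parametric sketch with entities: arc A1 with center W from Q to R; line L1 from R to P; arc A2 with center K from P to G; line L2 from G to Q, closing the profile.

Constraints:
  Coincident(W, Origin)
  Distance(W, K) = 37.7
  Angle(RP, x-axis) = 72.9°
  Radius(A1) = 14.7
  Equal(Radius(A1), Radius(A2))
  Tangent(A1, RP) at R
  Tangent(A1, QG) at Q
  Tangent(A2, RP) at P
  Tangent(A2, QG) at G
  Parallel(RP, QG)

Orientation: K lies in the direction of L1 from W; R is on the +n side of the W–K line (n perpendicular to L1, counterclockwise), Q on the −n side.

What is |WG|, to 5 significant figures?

40.465

Tangency of A1 to both parallel lines with radius 14.7 puts R and Q at W ± 14.7·n: R = (-14.050, 4.3224), Q = (14.050, -4.3224). Equal radii place P and G the same way about K: P = K + 14.7·n = (-2.9648, 40.356), G = K − 14.7·n = (25.135, 31.711). Then |WG| = |G − W| = 40.465.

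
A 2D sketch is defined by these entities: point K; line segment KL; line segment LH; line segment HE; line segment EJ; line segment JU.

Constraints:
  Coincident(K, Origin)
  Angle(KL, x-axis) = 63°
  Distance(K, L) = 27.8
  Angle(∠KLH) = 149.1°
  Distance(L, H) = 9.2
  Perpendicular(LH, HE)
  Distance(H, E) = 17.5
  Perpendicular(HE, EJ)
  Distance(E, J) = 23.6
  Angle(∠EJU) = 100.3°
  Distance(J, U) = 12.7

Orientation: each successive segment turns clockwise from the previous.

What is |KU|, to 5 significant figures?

11.729

HE is perpendicular to EJ, so EJ runs at -147.90°; with |EJ| = 23.6, J = (9.7219, 2.2932). ∠EJU = 100.3° gives JU at 132.40° from the x-axis; with |JU| = 12.7, U = (1.1582, 11.672). Then |KU| = |U − K| = 11.729.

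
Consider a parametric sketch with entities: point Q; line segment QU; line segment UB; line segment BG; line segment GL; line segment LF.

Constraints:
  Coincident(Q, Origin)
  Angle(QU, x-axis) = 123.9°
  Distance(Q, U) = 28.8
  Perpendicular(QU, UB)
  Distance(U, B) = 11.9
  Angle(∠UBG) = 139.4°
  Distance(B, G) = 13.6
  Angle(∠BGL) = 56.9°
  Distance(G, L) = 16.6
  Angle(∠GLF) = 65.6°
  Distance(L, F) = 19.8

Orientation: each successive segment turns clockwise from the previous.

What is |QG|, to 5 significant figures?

29.866

Q is at the origin; QU runs at 123.9° with length 28.8, so U = (-16.063, 23.904). The perpendicularity gives UB at right angles to QU, so UB runs at 33.900°; with |UB| = 11.9, B = (-6.1859, 30.542). ∠UBG = 139.4° gives BG at -6.7000° from the x-axis; with |BG| = 13.6, G = (7.3212, 28.955). Then |QG| = |G − Q| = 29.866.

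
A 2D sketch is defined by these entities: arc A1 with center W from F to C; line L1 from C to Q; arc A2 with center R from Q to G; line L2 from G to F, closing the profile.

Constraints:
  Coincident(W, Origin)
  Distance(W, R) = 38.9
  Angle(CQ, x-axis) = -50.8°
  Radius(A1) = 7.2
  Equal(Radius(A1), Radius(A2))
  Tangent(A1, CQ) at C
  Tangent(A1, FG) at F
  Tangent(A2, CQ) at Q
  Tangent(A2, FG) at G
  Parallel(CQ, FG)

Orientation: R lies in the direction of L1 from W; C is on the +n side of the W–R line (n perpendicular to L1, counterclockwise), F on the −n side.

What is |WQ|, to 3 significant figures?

39.6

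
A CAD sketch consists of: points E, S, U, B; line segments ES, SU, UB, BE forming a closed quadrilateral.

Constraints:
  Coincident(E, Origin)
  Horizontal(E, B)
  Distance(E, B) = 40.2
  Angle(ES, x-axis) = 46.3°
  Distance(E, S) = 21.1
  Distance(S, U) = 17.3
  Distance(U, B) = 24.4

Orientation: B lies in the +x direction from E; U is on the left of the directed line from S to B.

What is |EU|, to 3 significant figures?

37.7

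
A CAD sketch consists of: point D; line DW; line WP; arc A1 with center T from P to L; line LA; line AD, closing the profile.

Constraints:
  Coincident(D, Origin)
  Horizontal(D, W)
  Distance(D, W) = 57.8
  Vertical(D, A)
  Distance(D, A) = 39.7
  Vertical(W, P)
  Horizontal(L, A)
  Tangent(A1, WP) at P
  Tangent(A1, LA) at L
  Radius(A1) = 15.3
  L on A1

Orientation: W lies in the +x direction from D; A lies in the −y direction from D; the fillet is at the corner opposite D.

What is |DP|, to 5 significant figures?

62.739

D is at the origin; DW is horizontal with |DW| = 57.8 and W on the +x side, so W = (57.800, 0.0000). DA is vertical with |DA| = 39.7 and A on the −y side, so A = (0.0000, -39.700). The virtual corner opposite D is at (57.800, -39.700). The tangent condition forces TP to be normal to WP and tangency of A1 to LA means the radius TL is perpendicular to LA, with radius 15.3, so the center T sits 15.3 in from both sides at T = (42.500, -24.400). That places the tangent points at P = (57.800, -24.400) on WP and L = (42.500, -39.700) on LA. Then |DP| = |P − D| = 62.739.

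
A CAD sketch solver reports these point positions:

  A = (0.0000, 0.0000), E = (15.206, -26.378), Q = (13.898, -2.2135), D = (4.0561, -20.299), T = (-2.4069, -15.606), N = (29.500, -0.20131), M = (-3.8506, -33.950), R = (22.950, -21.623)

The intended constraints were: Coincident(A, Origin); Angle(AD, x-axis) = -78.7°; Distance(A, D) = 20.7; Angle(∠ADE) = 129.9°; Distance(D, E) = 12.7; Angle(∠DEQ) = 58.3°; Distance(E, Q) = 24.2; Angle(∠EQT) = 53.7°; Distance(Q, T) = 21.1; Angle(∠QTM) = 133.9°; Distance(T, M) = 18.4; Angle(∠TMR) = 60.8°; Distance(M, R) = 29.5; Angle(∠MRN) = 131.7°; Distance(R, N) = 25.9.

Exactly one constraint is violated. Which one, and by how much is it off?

Distance(R, N) = 25.9 — off by 3.50.

A = (0.00, 0.00) ✓; AD at -78.70° ✓; |AD| = 20.70 ✓; ∠ADE = 129.9° ✓; |DE| = 12.70 ✓; ∠DEQ = 58.30° ✓; |EQ| = 24.20 ✓; ∠EQT = 53.70° ✓; |QT| = 21.10 ✓; ∠QTM = 133.9° ✓; |TM| = 18.40 ✓; ∠TMR = 60.80° ✓; |MR| = 29.50 ✓; ∠MRN = 131.7° ✓; |RN| = 22.40 ✗.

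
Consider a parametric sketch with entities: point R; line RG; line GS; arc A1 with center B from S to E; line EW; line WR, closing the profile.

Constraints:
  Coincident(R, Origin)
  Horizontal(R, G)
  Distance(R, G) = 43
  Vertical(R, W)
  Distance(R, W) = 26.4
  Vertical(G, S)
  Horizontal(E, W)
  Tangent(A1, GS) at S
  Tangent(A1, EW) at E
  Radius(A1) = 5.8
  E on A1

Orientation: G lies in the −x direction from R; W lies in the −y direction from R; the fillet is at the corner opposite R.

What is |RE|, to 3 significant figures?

45.6

R is at the origin; RG is horizontal with |RG| = 43.0 and G on the −x side, so G = (-43.0, 0.00). R and W share the same x with |RW| = 26.4 and W on the −y side, so W = (0.00, -26.4). The virtual corner opposite R is at (-43.0, -26.4). Tangency of A1 to GS means the radius BS is perpendicular to GS and A1 meets EW tangentially, so BE is at right angles to EW, with radius 5.8, so the center B sits 5.8 in from both sides at B = (-37.2, -20.6). That places the tangent points at S = (-43.0, -20.6) on GS and E = (-37.2, -26.4) on EW. Then |RE| = |E − R| = 45.6.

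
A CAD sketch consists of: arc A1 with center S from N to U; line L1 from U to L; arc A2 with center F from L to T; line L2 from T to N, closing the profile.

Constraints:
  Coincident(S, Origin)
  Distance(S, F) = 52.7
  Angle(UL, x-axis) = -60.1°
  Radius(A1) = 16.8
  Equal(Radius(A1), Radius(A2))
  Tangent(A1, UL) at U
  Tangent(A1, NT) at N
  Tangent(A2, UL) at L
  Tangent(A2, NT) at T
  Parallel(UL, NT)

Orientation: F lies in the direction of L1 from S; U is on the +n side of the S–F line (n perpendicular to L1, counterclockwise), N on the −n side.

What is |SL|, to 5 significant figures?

55.313

The slot axis is L1's direction at -60.1°, so u = (cos -60.1°, sin -60.1°) = (0.49849, -0.86690) and n = (−sin -60.1°, cos -60.1°) = (0.86690, 0.49849). S is at the origin and F lies 52.7 along u from S, so F = 52.7·u = (26.270, -45.685). Tangency of A1 to both parallel lines with radius 16.8 puts U and N at S ± 16.8·n: U = (14.564, 8.3746), N = (-14.564, -8.3746). Equal radii place L and T the same way about F: L = F + 16.8·n = (40.834, -37.311), T = F − 16.8·n = (11.706, -54.060). Then |SL| = |L − S| = 55.313.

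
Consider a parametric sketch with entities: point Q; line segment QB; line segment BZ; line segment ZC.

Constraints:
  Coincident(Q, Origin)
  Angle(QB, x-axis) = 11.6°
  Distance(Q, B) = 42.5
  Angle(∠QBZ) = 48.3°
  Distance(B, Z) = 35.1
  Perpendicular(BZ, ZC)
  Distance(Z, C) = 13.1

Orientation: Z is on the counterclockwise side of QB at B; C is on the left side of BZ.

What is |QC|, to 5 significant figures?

19.844

Q is at the origin; QB runs at 11.6° with length 42.5, so B = 42.5·(cos 11.6°, sin 11.6°) = (41.632, 8.5458). ∠QBZ = 48.3°, so BZ runs at 11.6° + (180° − 48.3°) = 143.30° from the x-axis; with |BZ| = 35.1, Z = B + 35.1·(cos 143.30°, sin 143.30°) = (13.490, 29.522). The perpendicularity gives ZC at right angles to BZ; with |ZC| = 13.1 on the left of BZ, C = Z + 13.1·(-0.59763, -0.80178) = (5.6607, 19.019). Then |QC| = |C − Q| = 19.844.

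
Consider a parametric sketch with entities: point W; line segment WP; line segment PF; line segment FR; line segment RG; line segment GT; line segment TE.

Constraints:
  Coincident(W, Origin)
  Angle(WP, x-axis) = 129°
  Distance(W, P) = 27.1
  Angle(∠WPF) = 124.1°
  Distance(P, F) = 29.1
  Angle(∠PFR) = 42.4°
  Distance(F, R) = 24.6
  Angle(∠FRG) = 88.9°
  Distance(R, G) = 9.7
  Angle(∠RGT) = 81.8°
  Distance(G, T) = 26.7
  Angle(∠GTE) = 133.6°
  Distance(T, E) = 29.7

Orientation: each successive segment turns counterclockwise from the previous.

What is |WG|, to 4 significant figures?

23.70

W is at the origin; WP runs at 129.0° with length 27.1, so P = (-17.05, 21.06). ∠WPF = 124.1° gives PF at -175.1° from the x-axis; with |PF| = 29.1, F = (-46.05, 18.58). ∠PFR = 42.4° gives FR at -37.50° from the x-axis; with |FR| = 24.6, R = (-26.53, 3.599). ∠FRG = 88.9° gives RG at 53.60° from the x-axis; with |RG| = 9.7, G = (-20.78, 11.41). Then |WG| = |G − W| = 23.70.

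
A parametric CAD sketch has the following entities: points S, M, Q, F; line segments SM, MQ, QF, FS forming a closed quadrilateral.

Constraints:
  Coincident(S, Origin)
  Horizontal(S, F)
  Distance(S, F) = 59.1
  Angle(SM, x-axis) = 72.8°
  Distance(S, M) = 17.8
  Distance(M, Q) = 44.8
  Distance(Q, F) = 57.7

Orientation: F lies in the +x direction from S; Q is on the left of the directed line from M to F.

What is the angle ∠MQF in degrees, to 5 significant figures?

65.440°

Checks: |MQ| = 44.80 ✓; |QF| = 57.70 ✓.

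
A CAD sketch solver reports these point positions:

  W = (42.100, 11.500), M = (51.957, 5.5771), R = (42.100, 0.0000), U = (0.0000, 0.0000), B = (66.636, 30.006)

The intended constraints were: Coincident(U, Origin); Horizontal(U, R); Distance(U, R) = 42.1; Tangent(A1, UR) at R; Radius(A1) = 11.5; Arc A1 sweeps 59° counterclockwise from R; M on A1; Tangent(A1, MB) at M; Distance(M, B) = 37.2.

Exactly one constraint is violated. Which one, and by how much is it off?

Distance(M, B) = 37.2 — off by 8.70.

U = (0.00, 0.00) ✓; U.y = 0.00, R.y = 0.00 ✓; |UR| = 42.10 ✓; ∠(WR, RU) = 90.00° ✓; |WR| = 11.50 ✓; bearing(W→M) − bearing(W→R) = 59.00° ✓; |WM| = 11.50 ✓; ∠(WM, MB) = 90.00° ✓; |MB| = 28.50 ✗.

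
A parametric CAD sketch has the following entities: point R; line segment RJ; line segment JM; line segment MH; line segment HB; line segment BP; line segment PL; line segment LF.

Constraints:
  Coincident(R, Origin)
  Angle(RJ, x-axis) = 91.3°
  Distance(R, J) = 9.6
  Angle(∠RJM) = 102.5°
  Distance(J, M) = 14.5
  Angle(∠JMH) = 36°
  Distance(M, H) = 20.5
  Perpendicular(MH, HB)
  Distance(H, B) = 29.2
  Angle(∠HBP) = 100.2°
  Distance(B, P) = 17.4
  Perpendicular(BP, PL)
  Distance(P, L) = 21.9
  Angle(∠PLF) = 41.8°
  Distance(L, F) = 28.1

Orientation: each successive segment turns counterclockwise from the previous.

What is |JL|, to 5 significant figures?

12.431

R is at the origin; RJ runs at 91.3° with length 9.6, so J = (-0.21780, 9.5975). ∠RJM = 102.5° gives JM at 168.80° from the x-axis; with |JM| = 14.5, M = (-14.442, 12.414). ∠JMH = 36.0° gives MH at -47.200° from the x-axis; with |MH| = 20.5, H = (-0.51310, -2.6275). MH is perpendicular to HB, so HB runs at 42.800°; with |HB| = 29.2, B = (20.912, 17.212). ∠HBP = 100.2° gives BP at 122.60° from the x-axis; with |BP| = 17.4, P = (11.537, 31.871). BP is perpendicular to PL, so PL runs at -147.40°; with |PL| = 21.9, L = (-6.9125, 20.072). Then |JL| = |L − J| = 12.431.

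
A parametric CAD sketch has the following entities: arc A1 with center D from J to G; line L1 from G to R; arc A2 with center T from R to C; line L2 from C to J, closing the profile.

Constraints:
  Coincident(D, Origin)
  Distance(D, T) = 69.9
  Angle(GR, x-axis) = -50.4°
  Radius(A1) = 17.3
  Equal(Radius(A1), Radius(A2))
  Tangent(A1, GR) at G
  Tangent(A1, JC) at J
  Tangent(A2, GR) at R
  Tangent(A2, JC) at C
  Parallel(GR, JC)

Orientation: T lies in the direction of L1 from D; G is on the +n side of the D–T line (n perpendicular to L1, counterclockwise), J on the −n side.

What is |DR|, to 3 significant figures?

72.0

The slot axis is L1's direction at -50.4°, so u = (cos -50.4°, sin -50.4°) = (0.637, -0.771) and n = (−sin -50.4°, cos -50.4°) = (0.771, 0.637). D is at the origin and T lies 69.9 along u from D, so T = 69.9·u = (44.6, -53.9). Tangency of A1 to both parallel lines with radius 17.3 puts G and J at D ± 17.3·n: G = (13.3, 11.0), J = (-13.3, -11.0). Equal radii place R and C the same way about T: R = T + 17.3·n = (57.9, -42.8), C = T − 17.3·n = (31.2, -64.9). Then |DR| = |R − D| = 72.0.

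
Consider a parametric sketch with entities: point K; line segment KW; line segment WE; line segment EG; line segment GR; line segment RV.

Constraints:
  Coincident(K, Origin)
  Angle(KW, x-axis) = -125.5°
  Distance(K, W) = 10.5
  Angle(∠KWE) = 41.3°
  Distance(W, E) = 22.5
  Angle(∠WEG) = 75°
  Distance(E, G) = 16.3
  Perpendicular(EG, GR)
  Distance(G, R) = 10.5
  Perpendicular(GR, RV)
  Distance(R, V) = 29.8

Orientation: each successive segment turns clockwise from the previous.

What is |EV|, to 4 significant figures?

17.10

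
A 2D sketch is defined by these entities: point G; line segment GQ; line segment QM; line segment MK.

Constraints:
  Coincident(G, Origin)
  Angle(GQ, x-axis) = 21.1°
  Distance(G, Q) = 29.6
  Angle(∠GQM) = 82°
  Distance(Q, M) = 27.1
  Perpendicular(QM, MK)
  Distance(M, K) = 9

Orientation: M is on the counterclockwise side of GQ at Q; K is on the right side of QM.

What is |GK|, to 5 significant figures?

44.676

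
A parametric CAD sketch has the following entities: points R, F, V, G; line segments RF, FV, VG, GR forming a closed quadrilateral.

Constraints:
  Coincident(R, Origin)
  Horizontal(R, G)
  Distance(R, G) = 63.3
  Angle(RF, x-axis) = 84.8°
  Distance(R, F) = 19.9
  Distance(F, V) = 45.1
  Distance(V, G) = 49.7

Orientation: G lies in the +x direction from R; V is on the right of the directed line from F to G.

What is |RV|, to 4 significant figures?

28.88

R is at the origin; RG is horizontal with |RG| = 63.3 and G in +x, so G = (63.3, 0). RF runs at 84.8° with |RF| = 19.9, so F = (1.804, 19.82). V is determined by |FV| = 45.1 and |VG| = 49.7 together: it lies at the intersection of circle(F, 45.1) and circle(G, 49.7). With |FG| = 64.61, the foot of the radical line on FG is 28.93 from F and the perpendicular offset is √(45.1² − 28.93²) = 34.60. Taking the right-of-FG solution: V = (18.73, -21.99).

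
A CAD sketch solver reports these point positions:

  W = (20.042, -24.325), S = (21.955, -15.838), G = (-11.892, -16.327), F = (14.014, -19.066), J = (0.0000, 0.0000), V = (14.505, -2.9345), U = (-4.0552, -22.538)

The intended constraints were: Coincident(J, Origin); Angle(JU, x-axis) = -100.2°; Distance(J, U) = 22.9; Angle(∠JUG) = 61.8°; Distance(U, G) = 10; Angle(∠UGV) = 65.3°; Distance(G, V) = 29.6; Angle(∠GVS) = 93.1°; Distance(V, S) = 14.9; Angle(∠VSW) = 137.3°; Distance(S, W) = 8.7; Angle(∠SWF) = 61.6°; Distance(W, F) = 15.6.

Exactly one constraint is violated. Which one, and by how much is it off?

Distance(W, F) = 15.6 — off by 7.60.

J = (0.00, 0.00) ✓; JU at -100.2° ✓; |JU| = 22.90 ✓; ∠JUG = 61.80° ✓; |UG| = 10.00 ✓; ∠UGV = 65.30° ✓; |GV| = 29.60 ✓; ∠GVS = 93.10° ✓; |VS| = 14.90 ✓; ∠VSW = 137.3° ✓; |SW| = 8.700 ✓; ∠SWF = 61.60° ✓; |WF| = 8.000 ✗.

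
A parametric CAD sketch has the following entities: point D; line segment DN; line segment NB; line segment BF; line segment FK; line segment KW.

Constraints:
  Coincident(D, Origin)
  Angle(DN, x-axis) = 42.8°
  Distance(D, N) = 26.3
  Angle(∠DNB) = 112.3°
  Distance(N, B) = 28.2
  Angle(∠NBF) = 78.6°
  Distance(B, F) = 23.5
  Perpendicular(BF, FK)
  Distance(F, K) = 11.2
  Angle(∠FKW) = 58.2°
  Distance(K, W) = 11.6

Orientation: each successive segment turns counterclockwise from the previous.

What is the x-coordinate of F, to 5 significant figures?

-10.530

D is at the origin; DN runs at 42.8° with length 26.3, so N = (19.297, 17.869). ∠DNB = 112.3° gives NB at 110.50° from the x-axis; with |NB| = 28.2, B = (9.4212, 44.283). ∠NBF = 78.6° gives BF at -148.10° from the x-axis; with |BF| = 23.5, F = (-10.530, 31.865). So F.x = -10.530.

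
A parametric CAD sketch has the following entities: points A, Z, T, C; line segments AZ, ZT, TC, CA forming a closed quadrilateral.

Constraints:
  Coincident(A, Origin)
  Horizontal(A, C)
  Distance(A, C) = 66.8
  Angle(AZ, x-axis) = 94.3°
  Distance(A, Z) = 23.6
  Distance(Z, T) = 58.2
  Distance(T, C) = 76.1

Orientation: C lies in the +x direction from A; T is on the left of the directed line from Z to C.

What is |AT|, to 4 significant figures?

77.16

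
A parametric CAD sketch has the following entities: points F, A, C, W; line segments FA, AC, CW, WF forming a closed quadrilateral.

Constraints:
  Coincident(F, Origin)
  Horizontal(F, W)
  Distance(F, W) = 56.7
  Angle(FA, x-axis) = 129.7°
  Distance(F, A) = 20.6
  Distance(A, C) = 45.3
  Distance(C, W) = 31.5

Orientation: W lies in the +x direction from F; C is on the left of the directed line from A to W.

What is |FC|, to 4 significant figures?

37.49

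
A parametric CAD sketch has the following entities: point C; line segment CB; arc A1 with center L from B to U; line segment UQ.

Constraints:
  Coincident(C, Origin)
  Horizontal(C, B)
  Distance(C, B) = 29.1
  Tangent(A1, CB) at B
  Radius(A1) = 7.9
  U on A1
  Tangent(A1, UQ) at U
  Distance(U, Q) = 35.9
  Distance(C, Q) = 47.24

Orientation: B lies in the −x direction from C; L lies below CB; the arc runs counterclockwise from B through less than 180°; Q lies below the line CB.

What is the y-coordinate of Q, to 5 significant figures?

-43.247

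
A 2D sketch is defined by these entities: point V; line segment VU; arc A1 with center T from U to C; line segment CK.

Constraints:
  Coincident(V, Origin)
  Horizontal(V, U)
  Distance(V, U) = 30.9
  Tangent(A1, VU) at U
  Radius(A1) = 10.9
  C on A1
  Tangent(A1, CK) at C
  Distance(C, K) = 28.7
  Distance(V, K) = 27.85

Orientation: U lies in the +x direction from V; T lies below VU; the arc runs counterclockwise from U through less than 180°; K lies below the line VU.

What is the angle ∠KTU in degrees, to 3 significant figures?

123°

V is at the origin; V and U share the same y with |VU| = 30.9 and U on the +x side, so U = (30.9, 0.00). Tangency of A1 to VU means the radius TU is perpendicular to VU, so T = U + (0, -10.9) = (30.9, -10.9). Since TC ⟂ CK (tangency), |TK| = √(10.9² + 28.7²) = 30.7 regardless of where C sits on A1. So K lies on both circle(V, 27.85) and circle(T, 30.7); the below-VU intersection is K = (5.01, -27.4). C is the foot of the tangent from K: C = (22.2, -4.39).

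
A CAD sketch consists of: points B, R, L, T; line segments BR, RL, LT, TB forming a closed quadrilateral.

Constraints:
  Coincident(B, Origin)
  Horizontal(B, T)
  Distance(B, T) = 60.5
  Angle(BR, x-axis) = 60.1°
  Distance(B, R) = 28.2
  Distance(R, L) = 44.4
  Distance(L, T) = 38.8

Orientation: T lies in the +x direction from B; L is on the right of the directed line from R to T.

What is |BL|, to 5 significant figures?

31.973

Checks: |RL| = 44.40 ✓; |LT| = 38.80 ✓.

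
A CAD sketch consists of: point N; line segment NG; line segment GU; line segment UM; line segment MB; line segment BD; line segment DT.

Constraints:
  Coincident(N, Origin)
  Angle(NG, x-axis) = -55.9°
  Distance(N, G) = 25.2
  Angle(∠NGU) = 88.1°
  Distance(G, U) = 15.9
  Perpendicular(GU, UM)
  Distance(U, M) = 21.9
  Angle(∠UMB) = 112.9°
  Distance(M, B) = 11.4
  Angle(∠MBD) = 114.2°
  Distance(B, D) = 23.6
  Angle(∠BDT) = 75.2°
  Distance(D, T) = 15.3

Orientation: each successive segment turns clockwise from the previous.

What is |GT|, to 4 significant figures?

2.341

N is at the origin; NG runs at -55.9° with length 25.2, so G = (14.13, -20.87). ∠NGU = 88.1° gives GU at -147.8° from the x-axis; with |GU| = 15.9, U = (0.6736, -29.34). GU ⟂ UM, so UM runs at 122.2°; with |UM| = 21.9, M = (-11.00, -10.81). ∠UMB = 112.9° gives MB at 55.10° from the x-axis; with |MB| = 11.4, B = (-4.474, -1.458). ∠MBD = 114.2° gives BD at -10.70° from the x-axis; with |BD| = 23.6, D = (18.72, -5.840). ∠BDT = 75.2° gives DT at -115.5° from the x-axis; with |DT| = 15.3, T = (12.13, -19.65). Then |GT| = |T − G| = 2.341.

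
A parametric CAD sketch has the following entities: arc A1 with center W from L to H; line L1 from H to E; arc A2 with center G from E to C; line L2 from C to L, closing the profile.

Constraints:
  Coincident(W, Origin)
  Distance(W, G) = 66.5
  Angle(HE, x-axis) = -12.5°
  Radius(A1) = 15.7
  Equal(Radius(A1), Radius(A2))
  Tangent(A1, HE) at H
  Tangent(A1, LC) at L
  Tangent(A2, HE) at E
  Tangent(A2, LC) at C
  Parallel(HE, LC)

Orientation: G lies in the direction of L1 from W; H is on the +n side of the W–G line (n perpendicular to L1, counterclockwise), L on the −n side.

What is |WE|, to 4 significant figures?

68.33

Tangency of A1 to both parallel lines with radius 15.7 puts H and L at W ± 15.7·n: H = (3.398, 15.33), L = (-3.398, -15.33). Equal radii place E and C the same way about G: E = G + 15.7·n = (68.32, 0.9346), C = G − 15.7·n = (61.53, -29.72). Then |WE| = |E − W| = 68.33.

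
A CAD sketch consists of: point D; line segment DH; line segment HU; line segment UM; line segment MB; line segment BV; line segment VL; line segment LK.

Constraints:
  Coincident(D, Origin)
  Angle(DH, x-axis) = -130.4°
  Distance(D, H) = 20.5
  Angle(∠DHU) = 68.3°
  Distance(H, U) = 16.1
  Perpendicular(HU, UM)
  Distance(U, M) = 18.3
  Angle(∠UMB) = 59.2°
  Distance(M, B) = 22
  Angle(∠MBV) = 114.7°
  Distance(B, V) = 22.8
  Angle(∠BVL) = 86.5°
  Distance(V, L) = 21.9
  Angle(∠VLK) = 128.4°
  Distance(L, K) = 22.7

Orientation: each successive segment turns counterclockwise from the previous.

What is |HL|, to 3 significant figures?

24.4

∠MBV = 114.7° gives BV at -103° from the x-axis; with |BV| = 22.8, V = (-18.7, -30.3). ∠BVL = 86.5° gives VL at -9.10° from the x-axis; with |VL| = 21.9, L = (2.97, -33.8). Then |HL| = |L − H| = 24.4.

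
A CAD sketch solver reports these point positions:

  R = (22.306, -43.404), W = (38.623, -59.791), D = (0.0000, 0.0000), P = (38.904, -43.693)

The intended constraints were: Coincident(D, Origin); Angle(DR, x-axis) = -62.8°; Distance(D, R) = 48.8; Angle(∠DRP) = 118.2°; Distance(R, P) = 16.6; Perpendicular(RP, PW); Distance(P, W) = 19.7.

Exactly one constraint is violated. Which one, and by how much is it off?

Distance(P, W) = 19.7 — off by 3.60.

D = (0.00, 0.00) ✓; DR at -62.80° ✓; |DR| = 48.80 ✓; ∠DRP = 118.2° ✓; |RP| = 16.60 ✓; ∠(RP, PW) = 90.00° ✓; |PW| = 16.10 ✗.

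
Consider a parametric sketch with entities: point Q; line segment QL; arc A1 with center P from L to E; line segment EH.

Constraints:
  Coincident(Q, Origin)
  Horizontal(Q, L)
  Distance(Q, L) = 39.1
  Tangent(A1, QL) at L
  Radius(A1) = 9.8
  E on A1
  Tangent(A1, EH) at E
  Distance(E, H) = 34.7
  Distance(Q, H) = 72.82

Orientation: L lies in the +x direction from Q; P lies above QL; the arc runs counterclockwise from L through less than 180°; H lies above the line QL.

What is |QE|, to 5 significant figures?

48.311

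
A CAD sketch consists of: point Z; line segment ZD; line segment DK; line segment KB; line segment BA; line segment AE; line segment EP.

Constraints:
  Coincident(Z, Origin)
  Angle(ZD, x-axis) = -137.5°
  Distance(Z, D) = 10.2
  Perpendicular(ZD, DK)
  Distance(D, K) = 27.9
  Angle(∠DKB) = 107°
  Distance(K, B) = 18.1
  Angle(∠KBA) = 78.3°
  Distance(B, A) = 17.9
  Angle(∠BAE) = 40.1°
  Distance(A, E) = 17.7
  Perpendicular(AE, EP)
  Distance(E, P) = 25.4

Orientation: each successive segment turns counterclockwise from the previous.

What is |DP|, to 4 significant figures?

51.87

Z is at the origin; ZD runs at -137.5° with length 10.2, so D = (-7.520, -6.891). ZD ⟂ DK, so DK runs at -47.50°; with |DK| = 27.9, K = (11.33, -27.46). ∠DKB = 107.0° gives KB at 25.50° from the x-axis; with |KB| = 18.1, B = (27.67, -19.67). ∠KBA = 78.3° gives BA at 127.2° from the x-axis; with |BA| = 17.9, A = (16.84, -5.411). ∠BAE = 40.1° gives AE at -92.90° from the x-axis; with |AE| = 17.7, E = (15.95, -23.09). The perpendicularity gives EP at right angles to AE, so EP runs at -2.900°; with |EP| = 25.4, P = (41.32, -24.37). Then |DP| = |P − D| = 51.87.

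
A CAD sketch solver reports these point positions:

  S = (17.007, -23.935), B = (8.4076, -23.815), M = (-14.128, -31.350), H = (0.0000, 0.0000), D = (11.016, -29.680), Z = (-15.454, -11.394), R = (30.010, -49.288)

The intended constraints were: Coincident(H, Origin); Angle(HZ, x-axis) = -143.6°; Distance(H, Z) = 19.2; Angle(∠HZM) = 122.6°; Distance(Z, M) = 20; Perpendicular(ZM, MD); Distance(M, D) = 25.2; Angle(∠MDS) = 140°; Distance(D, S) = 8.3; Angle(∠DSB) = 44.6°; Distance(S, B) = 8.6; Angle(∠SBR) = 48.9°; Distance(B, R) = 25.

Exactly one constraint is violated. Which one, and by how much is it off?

Distance(B, R) = 25 — off by 8.40.

H = (0.00, 0.00) ✓; HZ at -143.6° ✓; |HZ| = 19.20 ✓; ∠HZM = 122.6° ✓; |ZM| = 20.00 ✓; ∠(ZM, MD) = 90.00° ✓; |MD| = 25.20 ✓; ∠MDS = 140.0° ✓; |DS| = 8.300 ✓; ∠DSB = 44.60° ✓; |SB| = 8.600 ✓; ∠SBR = 48.90° ✓; |BR| = 33.40 ✗.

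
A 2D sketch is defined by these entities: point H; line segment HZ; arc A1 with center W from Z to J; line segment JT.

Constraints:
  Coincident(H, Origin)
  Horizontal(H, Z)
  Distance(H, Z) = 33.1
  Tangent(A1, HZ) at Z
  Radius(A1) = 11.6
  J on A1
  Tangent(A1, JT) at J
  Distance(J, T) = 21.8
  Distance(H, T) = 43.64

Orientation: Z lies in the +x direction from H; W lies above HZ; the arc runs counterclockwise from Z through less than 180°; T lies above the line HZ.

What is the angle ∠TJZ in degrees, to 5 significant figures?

112.40°

Checks: ∠(WZ, ZH) = 90.00° ✓; |WJ| = 11.60 ✓; ∠(WJ, JT) = 90.00° ✓; |JT| = 21.80 ✓; |HT| = 43.64 ✓.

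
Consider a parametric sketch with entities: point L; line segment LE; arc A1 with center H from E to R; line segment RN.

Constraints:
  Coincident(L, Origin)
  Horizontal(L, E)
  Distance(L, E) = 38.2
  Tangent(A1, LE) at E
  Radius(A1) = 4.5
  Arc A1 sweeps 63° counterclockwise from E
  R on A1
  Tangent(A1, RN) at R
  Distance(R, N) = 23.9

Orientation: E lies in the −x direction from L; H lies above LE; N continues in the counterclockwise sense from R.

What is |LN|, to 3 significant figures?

33.3

L is at the origin; LE is horizontal with |LE| = 38.2 and E on the −x side, so E = (-38.2, 0.00). A1 meets LE tangentially, so HE is at right angles to LE, so H = E + (0, 4.5) = (-38.2, 4.50). On A1, E sits at bearing -90° from H; a 63° counterclockwise sweep puts R at bearing -27°, so R = H + 4.5·(cos -27°, sin -27°) = (-34.2, 2.46). The tangent condition forces HR to be normal to RN, so RN runs along (−sin -27°, cos -27°); with |RN| = 23.9, N = (-23.3, 23.8). Then |LN| = |N − L| = 33.3.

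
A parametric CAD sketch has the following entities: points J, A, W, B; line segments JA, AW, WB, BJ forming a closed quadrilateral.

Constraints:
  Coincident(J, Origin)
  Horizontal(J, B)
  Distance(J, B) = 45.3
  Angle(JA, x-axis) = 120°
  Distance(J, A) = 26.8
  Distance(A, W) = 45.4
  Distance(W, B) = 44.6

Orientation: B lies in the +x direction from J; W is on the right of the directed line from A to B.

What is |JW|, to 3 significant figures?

19.0

Checks: |AW| = 45.40 ✓; |WB| = 44.60 ✓.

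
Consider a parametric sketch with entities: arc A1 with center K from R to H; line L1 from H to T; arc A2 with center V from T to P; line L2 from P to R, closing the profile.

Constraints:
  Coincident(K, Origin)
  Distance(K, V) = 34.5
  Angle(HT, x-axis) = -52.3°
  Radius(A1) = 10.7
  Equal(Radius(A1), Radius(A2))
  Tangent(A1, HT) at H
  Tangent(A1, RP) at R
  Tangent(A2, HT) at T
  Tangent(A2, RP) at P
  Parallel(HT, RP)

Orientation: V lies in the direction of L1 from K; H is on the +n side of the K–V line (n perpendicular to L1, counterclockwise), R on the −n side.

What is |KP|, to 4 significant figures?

36.12

The slot axis is L1's direction at -52.3°, so u = (cos -52.3°, sin -52.3°) = (0.6115, -0.7912) and n = (−sin -52.3°, cos -52.3°) = (0.7912, 0.6115). K is at the origin and V lies 34.5 along u from K, so V = 34.5·u = (21.10, -27.30). Tangency of A1 to both parallel lines with radius 10.7 puts H and R at K ± 10.7·n: H = (8.466, 6.543), R = (-8.466, -6.543). Equal radii place T and P the same way about V: T = V + 10.7·n = (29.56, -20.75), P = V − 10.7·n = (12.63, -33.84). Then |KP| = |P − K| = 36.12.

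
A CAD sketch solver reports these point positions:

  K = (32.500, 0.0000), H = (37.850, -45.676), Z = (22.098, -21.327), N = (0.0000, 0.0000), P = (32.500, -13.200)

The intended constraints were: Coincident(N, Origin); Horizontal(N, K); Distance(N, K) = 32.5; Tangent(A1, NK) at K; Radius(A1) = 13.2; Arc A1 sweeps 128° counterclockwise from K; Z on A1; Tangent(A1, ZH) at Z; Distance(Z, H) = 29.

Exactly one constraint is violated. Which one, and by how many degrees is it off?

Tangent(A1, ZH) at Z — off by 5.10°.

N = (0.00, 0.00) ✓; N.y = 0.00, K.y = 0.00 ✓; |NK| = 32.50 ✓; ∠(PK, KN) = 90.00° ✓; |PK| = 13.20 ✓; bearing(P→Z) − bearing(P→K) = 128.0° ✓; |PZ| = 13.20 ✓; ∠(PZ, ZH) = 95.10° ✗; |ZH| = 29.00 ✓.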